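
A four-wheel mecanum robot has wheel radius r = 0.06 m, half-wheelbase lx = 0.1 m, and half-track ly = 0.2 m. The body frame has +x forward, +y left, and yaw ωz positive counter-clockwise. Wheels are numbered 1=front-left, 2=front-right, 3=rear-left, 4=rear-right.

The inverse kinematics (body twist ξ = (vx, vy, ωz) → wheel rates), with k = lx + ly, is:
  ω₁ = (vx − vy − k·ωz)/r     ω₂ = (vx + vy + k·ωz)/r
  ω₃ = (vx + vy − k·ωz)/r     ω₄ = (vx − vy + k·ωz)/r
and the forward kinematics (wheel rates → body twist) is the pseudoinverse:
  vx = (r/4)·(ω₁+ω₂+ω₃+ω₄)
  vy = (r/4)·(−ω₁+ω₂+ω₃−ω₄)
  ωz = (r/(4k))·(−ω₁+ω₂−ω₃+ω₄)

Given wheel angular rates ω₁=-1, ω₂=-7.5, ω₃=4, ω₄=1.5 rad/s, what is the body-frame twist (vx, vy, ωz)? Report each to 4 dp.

k = lx + ly = 0.1 + 0.2 = 0.3000
ω₁+ω₂+ω₃+ω₄ = -3.0000  →  vx = (0.06/4)·-3.0000 = -0.0450
−ω₁+ω₂+ω₃−ω₄ = -4.0000  →  vy = (0.06/4)·-4.0000 = -0.0600
−ω₁+ω₂−ω₃+ω₄ = -9.0000  →  ωz = (0.06/1.2000)·-9.0000 = -0.4500

(-0.0450, -0.0600, -0.4500)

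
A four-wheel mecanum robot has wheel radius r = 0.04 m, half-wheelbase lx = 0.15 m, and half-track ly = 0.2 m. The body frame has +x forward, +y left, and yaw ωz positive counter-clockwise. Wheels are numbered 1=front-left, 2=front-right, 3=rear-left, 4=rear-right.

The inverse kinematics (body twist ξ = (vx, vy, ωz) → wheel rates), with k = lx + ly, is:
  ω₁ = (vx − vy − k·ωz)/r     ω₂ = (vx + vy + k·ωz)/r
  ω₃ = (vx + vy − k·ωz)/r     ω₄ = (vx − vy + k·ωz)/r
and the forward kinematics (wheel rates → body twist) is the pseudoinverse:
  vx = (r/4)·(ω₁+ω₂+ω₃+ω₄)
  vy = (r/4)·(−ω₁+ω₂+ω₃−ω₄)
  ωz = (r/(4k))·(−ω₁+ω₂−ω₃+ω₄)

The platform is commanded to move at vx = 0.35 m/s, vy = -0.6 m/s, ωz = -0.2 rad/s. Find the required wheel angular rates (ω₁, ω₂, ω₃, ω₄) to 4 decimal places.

(25.5000, -8.0000, -4.5000, 22.0000)

k = lx + ly = 0.15 + 0.2 = 0.3500;  k·ωz = 0.3500·-0.2 = -0.0700
ω₁ (FL) = (vx − vy − k·ωz)/r = 1.0200/0.04 = 25.5000
ω₂ (FR) = (vx + vy + k·ωz)/r = -0.3200/0.04 = -8.0000
ω₃ (RL) = (vx + vy − k·ωz)/r = -0.1800/0.04 = -4.5000
ω₄ (RR) = (vx − vy + k·ωz)/r = 0.8800/0.04 = 22.0000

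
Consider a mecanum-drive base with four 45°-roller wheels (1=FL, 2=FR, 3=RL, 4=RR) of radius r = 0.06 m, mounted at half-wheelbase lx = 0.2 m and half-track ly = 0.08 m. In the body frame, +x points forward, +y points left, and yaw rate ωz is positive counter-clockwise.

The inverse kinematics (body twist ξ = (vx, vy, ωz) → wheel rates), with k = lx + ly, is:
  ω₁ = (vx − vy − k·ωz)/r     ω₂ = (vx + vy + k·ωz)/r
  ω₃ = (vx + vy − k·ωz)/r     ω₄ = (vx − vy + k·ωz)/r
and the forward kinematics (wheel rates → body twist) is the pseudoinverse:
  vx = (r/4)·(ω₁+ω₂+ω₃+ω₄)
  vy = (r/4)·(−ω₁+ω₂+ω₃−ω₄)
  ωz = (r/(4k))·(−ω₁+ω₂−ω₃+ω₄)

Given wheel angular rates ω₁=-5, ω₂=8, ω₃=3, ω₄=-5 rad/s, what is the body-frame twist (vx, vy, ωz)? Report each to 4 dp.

(0.0150, 0.3150, 0.2679)

k = lx + ly = 0.2 + 0.08 = 0.2800
ω₁+ω₂+ω₃+ω₄ = 1.0000  →  vx = (0.06/4)·1.0000 = 0.0150
−ω₁+ω₂+ω₃−ω₄ = 21.0000  →  vy = (0.06/4)·21.0000 = 0.3150
−ω₁+ω₂−ω₃+ω₄ = 5.0000  →  ωz = (0.06/1.1200)·5.0000 = 0.2679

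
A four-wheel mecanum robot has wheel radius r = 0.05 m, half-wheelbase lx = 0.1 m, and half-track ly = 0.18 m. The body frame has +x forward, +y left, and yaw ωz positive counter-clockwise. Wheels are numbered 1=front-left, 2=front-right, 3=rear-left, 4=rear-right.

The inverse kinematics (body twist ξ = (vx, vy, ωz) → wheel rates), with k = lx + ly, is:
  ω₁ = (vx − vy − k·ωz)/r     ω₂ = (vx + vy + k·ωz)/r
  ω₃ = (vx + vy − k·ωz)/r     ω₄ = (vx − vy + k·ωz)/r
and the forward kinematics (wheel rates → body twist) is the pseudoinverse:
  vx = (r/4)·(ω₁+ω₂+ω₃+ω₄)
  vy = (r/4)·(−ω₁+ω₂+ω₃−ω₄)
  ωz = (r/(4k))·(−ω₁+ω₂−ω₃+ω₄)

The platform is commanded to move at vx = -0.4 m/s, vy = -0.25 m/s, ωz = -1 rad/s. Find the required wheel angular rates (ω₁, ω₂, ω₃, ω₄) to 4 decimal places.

k = lx + ly = 0.1 + 0.18 = 0.2800;  k·ωz = 0.2800·-1 = -0.2800
ω₁ (FL) = (vx − vy − k·ωz)/r = 0.1300/0.05 = 2.6000
ω₂ (FR) = (vx + vy + k·ωz)/r = -0.9300/0.05 = -18.6000
ω₃ (RL) = (vx + vy − k·ωz)/r = -0.3700/0.05 = -7.4000
ω₄ (RR) = (vx − vy + k·ωz)/r = -0.4300/0.05 = -8.6000

(2.6000, -18.6000, -7.4000, -8.6000)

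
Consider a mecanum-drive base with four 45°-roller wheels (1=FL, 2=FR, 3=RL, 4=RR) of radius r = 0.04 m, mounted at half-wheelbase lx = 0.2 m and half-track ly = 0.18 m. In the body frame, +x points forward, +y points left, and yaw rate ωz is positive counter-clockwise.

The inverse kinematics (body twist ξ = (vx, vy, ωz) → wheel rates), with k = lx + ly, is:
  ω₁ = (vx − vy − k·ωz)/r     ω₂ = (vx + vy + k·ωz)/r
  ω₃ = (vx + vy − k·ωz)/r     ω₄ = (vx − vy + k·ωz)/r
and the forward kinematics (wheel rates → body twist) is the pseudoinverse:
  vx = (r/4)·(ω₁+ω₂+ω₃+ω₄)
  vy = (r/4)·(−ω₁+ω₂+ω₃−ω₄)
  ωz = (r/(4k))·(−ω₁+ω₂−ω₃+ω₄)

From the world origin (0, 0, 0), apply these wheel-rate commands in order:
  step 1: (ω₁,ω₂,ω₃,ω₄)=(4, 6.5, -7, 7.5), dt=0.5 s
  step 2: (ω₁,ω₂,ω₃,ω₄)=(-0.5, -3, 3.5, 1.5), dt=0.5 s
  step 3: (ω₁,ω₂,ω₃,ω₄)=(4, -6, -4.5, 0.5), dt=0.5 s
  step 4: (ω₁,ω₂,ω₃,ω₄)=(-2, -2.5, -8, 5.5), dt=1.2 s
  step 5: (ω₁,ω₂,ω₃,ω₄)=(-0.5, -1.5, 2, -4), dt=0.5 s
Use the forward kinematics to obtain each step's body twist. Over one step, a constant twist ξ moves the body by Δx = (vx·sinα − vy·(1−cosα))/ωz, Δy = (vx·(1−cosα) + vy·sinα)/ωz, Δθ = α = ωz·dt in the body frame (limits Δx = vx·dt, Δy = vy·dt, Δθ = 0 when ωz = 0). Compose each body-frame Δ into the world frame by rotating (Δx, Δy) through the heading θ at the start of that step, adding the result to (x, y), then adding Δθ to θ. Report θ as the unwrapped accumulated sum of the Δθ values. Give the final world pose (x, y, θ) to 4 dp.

step 1: ξ=(vx,vy,ωz)=(0.1100, -0.1200, 0.4474), dt=0.5 → body Δ=(0.0612, -0.0534, 0.2237) → world pose (0.0612, -0.0534, 0.2237)
step 2: ξ=(vx,vy,ωz)=(0.0150, -0.0050, -0.1184), dt=0.5 → body Δ=(0.0074, -0.0027, -0.0592) → world pose (0.0691, -0.0544, 0.1645)
step 3: ξ=(vx,vy,ωz)=(-0.0600, -0.1500, -0.1316), dt=0.5 → body Δ=(-0.0324, -0.0740, -0.0658) → world pose (0.0492, -0.1327, 0.0987)
step 4: ξ=(vx,vy,ωz)=(-0.0700, -0.1400, 0.3421), dt=1.2 → body Δ=(-0.0477, -0.1803, 0.4105) → world pose (0.0195, -0.3168, 0.5092)
step 5: ξ=(vx,vy,ωz)=(-0.0400, 0.0500, -0.1842), dt=0.5 → body Δ=(-0.0188, 0.0259, -0.0921) → world pose (-0.0095, -0.3034, 0.4171)

(-0.0095, -0.3034, 0.4171)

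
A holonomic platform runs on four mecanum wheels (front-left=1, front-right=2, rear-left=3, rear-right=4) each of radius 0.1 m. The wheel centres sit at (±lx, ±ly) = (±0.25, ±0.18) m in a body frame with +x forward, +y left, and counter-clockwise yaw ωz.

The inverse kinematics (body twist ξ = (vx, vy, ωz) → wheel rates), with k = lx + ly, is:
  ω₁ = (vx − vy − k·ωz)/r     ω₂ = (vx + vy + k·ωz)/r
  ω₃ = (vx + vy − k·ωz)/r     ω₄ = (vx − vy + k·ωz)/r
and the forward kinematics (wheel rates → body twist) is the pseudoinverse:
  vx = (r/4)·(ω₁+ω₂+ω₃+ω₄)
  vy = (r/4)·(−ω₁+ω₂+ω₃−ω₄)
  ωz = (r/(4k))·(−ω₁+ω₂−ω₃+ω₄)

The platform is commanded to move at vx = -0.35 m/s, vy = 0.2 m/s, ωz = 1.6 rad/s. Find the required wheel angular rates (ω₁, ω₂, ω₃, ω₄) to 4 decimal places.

k = lx + ly = 0.25 + 0.18 = 0.4300;  k·ωz = 0.4300·1.6 = 0.6880
ω₁ (FL) = (vx − vy − k·ωz)/r = -1.2380/0.1 = -12.3800
ω₂ (FR) = (vx + vy + k·ωz)/r = 0.5380/0.1 = 5.3800
ω₃ (RL) = (vx + vy − k·ωz)/r = -0.8380/0.1 = -8.3800
ω₄ (RR) = (vx − vy + k·ωz)/r = 0.1380/0.1 = 1.3800

(-12.3800, 5.3800, -8.3800, 1.3800)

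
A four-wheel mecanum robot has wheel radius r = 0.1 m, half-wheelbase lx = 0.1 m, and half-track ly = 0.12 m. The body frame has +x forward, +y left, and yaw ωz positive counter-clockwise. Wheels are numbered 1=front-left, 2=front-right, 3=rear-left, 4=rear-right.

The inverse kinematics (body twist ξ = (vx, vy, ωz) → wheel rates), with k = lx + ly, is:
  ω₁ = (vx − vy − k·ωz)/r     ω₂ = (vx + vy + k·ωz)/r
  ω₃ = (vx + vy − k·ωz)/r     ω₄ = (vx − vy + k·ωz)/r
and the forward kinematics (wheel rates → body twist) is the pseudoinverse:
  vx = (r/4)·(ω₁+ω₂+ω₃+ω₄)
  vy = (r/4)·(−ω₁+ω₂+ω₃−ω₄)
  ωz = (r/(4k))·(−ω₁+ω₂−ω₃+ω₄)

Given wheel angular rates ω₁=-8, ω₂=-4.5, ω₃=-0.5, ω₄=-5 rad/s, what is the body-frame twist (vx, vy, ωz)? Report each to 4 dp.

(-0.4500, 0.2000, -0.1136)

k = lx + ly = 0.1 + 0.12 = 0.2200
ω₁+ω₂+ω₃+ω₄ = -18.0000  →  vx = (0.1/4)·-18.0000 = -0.4500
−ω₁+ω₂+ω₃−ω₄ = 8.0000  →  vy = (0.1/4)·8.0000 = 0.2000
−ω₁+ω₂−ω₃+ω₄ = -1.0000  →  ωz = (0.1/0.8800)·-1.0000 = -0.1136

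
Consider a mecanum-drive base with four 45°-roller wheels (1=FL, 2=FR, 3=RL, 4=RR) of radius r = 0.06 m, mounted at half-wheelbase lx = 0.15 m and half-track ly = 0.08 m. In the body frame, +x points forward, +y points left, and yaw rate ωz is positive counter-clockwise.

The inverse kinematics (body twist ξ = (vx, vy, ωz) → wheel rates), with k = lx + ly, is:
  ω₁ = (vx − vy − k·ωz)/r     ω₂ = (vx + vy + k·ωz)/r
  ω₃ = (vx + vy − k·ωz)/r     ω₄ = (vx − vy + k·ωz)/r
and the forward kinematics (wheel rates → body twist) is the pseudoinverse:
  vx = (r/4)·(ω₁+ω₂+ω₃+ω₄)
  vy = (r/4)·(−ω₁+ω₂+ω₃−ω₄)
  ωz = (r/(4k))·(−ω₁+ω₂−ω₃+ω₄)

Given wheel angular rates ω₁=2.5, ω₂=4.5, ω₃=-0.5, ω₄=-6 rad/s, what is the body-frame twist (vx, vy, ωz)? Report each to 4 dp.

(0.0075, 0.1125, -0.2283)

k = lx + ly = 0.15 + 0.08 = 0.2300
ω₁+ω₂+ω₃+ω₄ = 0.5000  →  vx = (0.06/4)·0.5000 = 0.0075
−ω₁+ω₂+ω₃−ω₄ = 7.5000  →  vy = (0.06/4)·7.5000 = 0.1125
−ω₁+ω₂−ω₃+ω₄ = -3.5000  →  ωz = (0.06/0.9200)·-3.5000 = -0.2283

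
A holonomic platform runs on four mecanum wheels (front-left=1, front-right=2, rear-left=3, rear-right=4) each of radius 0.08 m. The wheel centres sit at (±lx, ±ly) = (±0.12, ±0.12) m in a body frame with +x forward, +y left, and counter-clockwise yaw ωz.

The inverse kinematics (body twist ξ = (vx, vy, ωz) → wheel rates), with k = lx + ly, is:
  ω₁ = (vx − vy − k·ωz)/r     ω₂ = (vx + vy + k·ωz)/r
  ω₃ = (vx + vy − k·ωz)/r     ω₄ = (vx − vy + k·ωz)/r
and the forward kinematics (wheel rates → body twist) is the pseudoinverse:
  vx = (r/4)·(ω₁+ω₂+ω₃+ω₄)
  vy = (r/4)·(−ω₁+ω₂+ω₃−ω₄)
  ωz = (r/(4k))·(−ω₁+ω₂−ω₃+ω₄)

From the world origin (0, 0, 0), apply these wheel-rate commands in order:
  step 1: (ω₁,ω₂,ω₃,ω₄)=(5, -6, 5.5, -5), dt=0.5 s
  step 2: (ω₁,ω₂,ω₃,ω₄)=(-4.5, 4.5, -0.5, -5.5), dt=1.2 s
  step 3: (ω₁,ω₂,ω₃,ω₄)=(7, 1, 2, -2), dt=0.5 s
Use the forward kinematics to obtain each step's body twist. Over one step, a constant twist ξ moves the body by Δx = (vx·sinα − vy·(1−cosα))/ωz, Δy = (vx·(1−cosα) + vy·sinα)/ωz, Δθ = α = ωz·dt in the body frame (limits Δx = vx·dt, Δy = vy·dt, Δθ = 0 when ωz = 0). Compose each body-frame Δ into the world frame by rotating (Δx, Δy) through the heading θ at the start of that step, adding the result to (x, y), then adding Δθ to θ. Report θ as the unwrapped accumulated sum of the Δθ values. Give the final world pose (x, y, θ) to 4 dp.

(0.1454, 0.2790, -0.9125)

step 1: ξ=(vx,vy,ωz)=(-0.0100, -0.0100, -1.7917), dt=0.5 → body Δ=(-0.0065, -0.0023, -0.8958) → world pose (-0.0065, -0.0023, -0.8958)
step 2: ξ=(vx,vy,ωz)=(-0.1200, 0.2800, 0.3333), dt=1.2 → body Δ=(-0.2065, 0.2987, 0.4000) → world pose (0.0977, 0.3456, -0.4958)
step 3: ξ=(vx,vy,ωz)=(0.1600, -0.0400, -0.8333), dt=0.5 → body Δ=(0.0736, -0.0359, -0.4167) → world pose (0.1454, 0.2790, -0.9125)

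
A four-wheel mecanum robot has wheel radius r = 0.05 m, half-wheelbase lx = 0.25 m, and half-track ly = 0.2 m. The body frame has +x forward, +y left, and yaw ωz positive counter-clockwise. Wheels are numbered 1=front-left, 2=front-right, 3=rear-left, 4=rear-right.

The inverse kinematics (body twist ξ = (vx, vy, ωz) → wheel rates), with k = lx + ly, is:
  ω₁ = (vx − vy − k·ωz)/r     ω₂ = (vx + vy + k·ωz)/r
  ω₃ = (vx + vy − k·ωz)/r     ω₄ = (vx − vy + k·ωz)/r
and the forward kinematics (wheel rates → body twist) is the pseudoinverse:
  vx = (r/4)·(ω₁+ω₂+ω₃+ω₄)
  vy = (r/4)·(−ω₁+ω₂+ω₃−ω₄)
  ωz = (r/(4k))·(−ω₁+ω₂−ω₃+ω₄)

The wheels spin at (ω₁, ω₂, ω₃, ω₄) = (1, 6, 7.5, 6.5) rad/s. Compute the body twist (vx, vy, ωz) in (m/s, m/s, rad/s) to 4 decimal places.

(0.2625, 0.0750, 0.1111)

k = lx + ly = 0.25 + 0.2 = 0.4500
ω₁+ω₂+ω₃+ω₄ = 21.0000  →  vx = (0.05/4)·21.0000 = 0.2625
−ω₁+ω₂+ω₃−ω₄ = 6.0000  →  vy = (0.05/4)·6.0000 = 0.0750
−ω₁+ω₂−ω₃+ω₄ = 4.0000  →  ωz = (0.05/1.8000)·4.0000 = 0.1111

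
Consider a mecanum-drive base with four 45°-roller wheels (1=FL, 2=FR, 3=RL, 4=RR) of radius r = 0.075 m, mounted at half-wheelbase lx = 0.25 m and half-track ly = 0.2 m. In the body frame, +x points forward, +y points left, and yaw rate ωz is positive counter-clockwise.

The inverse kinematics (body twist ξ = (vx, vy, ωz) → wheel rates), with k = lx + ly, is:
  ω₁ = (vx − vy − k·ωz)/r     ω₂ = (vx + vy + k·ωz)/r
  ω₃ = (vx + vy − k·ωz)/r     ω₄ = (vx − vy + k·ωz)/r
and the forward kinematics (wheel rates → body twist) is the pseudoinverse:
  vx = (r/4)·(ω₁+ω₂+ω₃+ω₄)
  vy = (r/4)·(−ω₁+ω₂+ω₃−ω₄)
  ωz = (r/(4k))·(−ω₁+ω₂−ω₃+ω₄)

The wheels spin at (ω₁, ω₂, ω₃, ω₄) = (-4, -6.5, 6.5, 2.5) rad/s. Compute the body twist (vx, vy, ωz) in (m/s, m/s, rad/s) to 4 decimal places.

k = lx + ly = 0.25 + 0.2 = 0.4500
ω₁+ω₂+ω₃+ω₄ = -1.5000  →  vx = (0.075/4)·-1.5000 = -0.0281
−ω₁+ω₂+ω₃−ω₄ = 1.5000  →  vy = (0.075/4)·1.5000 = 0.0281
−ω₁+ω₂−ω₃+ω₄ = -6.5000  →  ωz = (0.075/1.8000)·-6.5000 = -0.2708

(-0.0281, 0.0281, -0.2708)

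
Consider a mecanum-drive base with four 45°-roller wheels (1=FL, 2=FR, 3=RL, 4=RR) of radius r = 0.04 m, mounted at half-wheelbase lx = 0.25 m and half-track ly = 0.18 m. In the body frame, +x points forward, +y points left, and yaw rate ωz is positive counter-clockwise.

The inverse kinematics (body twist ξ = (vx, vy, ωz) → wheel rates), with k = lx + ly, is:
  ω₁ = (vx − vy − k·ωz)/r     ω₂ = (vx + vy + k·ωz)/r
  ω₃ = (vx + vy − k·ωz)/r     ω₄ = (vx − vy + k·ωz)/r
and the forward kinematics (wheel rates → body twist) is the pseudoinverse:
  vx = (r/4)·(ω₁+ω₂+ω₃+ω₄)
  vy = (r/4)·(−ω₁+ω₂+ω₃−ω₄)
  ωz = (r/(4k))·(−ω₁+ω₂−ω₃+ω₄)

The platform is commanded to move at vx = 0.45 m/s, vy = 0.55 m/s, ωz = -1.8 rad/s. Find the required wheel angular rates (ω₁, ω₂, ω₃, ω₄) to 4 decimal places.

(16.8500, 5.6500, 44.3500, -21.8500)

k = lx + ly = 0.25 + 0.18 = 0.4300;  k·ωz = 0.4300·-1.8 = -0.7740
ω₁ (FL) = (vx − vy − k·ωz)/r = 0.6740/0.04 = 16.8500
ω₂ (FR) = (vx + vy + k·ωz)/r = 0.2260/0.04 = 5.6500
ω₃ (RL) = (vx + vy − k·ωz)/r = 1.7740/0.04 = 44.3500
ω₄ (RR) = (vx − vy + k·ωz)/r = -0.8740/0.04 = -21.8500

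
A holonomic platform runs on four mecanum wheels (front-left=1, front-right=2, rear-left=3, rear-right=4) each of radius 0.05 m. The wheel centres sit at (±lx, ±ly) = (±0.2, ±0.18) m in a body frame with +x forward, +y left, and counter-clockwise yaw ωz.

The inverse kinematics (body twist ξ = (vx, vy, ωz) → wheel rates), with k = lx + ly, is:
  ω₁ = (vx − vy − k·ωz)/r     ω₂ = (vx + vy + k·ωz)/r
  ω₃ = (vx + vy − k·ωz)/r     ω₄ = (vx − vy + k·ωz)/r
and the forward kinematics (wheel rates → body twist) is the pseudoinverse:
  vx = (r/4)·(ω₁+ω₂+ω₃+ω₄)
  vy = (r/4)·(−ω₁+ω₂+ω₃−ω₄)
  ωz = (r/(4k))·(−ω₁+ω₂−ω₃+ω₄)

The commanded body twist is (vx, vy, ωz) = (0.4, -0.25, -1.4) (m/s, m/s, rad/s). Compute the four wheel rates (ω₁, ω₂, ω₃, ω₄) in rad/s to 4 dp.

k = lx + ly = 0.2 + 0.18 = 0.3800;  k·ωz = 0.3800·-1.4 = -0.5320
ω₁ (FL) = (vx − vy − k·ωz)/r = 1.1820/0.05 = 23.6400
ω₂ (FR) = (vx + vy + k·ωz)/r = -0.3820/0.05 = -7.6400
ω₃ (RL) = (vx + vy − k·ωz)/r = 0.6820/0.05 = 13.6400
ω₄ (RR) = (vx − vy + k·ωz)/r = 0.1180/0.05 = 2.3600

(23.6400, -7.6400, 13.6400, 2.3600)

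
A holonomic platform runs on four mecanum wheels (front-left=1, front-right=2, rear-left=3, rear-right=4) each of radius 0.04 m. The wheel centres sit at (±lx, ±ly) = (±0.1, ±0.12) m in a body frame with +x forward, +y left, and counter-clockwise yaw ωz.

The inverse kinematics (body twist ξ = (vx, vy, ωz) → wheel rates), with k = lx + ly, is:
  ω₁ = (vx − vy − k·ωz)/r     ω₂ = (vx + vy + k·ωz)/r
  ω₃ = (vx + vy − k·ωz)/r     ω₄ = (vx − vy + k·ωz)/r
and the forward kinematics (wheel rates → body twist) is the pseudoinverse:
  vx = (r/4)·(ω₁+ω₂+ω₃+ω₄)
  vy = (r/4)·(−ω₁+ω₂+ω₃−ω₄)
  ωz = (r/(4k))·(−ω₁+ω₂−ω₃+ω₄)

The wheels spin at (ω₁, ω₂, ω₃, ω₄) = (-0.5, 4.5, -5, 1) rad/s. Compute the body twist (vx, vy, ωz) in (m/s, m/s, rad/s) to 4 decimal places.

(0.0000, -0.0100, 0.5000)

k = lx + ly = 0.1 + 0.12 = 0.2200
ω₁+ω₂+ω₃+ω₄ = 0.0000  →  vx = (0.04/4)·0.0000 = 0.0000
−ω₁+ω₂+ω₃−ω₄ = -1.0000  →  vy = (0.04/4)·-1.0000 = -0.0100
−ω₁+ω₂−ω₃+ω₄ = 11.0000  →  ωz = (0.04/0.8800)·11.0000 = 0.5000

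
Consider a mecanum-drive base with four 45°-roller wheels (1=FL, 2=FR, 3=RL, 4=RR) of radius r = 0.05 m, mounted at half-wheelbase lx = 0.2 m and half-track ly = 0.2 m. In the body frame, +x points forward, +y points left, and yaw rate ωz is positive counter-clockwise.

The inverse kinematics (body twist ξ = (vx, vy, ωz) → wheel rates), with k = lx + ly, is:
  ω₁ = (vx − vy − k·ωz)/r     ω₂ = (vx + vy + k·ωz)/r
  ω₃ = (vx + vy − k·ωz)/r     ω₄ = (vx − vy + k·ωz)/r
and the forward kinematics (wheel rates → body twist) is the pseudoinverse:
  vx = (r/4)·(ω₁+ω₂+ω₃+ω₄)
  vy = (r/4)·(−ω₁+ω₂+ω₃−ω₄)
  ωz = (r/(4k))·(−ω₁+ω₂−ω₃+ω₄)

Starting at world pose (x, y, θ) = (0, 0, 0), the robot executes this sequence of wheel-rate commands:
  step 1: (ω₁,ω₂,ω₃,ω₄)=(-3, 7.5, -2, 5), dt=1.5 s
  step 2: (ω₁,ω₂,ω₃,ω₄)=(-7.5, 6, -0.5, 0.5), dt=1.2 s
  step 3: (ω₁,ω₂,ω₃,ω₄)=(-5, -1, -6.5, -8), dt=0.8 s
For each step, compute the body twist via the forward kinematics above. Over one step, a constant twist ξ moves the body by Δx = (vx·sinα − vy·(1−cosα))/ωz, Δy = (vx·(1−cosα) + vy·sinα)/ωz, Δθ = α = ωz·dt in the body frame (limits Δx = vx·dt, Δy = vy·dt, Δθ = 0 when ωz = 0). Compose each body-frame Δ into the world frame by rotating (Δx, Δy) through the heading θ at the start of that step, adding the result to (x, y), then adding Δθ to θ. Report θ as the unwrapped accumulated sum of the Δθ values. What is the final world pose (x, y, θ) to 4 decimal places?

(-0.1646, -0.0136, 1.4266)

step 1: ξ=(vx,vy,ωz)=(0.0938, 0.0438, 0.5469), dt=1.5 → body Δ=(0.0999, 0.1130, 0.8203) → world pose (0.0999, 0.1130, 0.8203)
step 2: ξ=(vx,vy,ωz)=(-0.0187, 0.1562, 0.4531), dt=1.2 → body Δ=(-0.0711, 0.1724, 0.5437) → world pose (-0.0747, 0.1786, 1.3641)
step 3: ξ=(vx,vy,ωz)=(-0.2563, 0.0688, 0.0781), dt=0.8 → body Δ=(-0.2066, 0.0486, 0.0625) → world pose (-0.1646, -0.0136, 1.4266)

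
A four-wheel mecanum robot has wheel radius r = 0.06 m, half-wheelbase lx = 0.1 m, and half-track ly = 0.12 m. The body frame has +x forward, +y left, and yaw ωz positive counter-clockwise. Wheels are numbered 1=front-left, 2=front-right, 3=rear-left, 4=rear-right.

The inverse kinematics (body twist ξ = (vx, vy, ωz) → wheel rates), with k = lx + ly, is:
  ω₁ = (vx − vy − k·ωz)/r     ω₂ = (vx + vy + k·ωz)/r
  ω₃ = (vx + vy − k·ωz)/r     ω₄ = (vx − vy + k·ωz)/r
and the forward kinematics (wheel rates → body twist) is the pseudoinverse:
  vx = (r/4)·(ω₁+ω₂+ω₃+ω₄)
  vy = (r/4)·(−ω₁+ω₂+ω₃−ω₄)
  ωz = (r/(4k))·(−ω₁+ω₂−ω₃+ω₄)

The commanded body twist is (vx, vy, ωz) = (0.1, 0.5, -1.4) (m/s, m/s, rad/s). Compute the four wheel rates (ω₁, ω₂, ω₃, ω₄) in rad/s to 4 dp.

(-1.5333, 4.8667, 15.1333, -11.8000)

k = lx + ly = 0.1 + 0.12 = 0.2200;  k·ωz = 0.2200·-1.4 = -0.3080
ω₁ (FL) = (vx − vy − k·ωz)/r = -0.0920/0.06 = -1.5333
ω₂ (FR) = (vx + vy + k·ωz)/r = 0.2920/0.06 = 4.8667
ω₃ (RL) = (vx + vy − k·ωz)/r = 0.9080/0.06 = 15.1333
ω₄ (RR) = (vx − vy + k·ωz)/r = -0.7080/0.06 = -11.8000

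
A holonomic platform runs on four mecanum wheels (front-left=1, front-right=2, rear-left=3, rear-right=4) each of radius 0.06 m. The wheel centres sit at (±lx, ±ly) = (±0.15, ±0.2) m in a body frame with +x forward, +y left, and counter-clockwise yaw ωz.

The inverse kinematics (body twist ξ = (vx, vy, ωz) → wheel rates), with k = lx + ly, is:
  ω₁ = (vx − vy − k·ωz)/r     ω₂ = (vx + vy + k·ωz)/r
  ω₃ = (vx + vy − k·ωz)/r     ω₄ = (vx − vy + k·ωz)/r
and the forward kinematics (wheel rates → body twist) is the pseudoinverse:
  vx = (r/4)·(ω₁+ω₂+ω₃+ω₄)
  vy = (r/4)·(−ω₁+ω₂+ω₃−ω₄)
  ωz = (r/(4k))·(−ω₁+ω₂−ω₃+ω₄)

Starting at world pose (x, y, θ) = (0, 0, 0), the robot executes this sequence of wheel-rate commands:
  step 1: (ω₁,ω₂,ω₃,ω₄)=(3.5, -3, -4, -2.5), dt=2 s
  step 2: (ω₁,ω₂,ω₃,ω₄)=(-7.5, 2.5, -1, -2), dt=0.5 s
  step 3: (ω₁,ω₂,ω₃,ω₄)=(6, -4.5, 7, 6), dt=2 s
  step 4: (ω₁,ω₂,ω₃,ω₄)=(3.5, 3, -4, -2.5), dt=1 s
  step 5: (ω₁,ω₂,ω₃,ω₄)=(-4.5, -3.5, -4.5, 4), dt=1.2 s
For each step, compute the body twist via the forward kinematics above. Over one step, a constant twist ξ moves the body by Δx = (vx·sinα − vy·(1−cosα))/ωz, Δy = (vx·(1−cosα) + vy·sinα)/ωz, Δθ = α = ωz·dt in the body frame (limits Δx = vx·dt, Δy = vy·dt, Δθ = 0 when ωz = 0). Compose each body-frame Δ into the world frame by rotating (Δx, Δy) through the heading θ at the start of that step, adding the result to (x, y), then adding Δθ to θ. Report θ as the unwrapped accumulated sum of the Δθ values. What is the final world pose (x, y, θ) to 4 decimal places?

(-0.3510, -0.5480, -0.6900)

step 1: ξ=(vx,vy,ωz)=(-0.0900, -0.1200, -0.2143), dt=2.0 → body Δ=(-0.2252, -0.1947, -0.4286) → world pose (-0.2252, -0.1947, -0.4286)
step 2: ξ=(vx,vy,ωz)=(-0.1200, 0.1650, 0.3857), dt=0.5 → body Δ=(-0.0676, 0.0762, 0.1929) → world pose (-0.2550, -0.0973, -0.2357)
step 3: ξ=(vx,vy,ωz)=(0.2175, -0.1425, -0.4929), dt=2.0 → body Δ=(0.2384, -0.4386, -0.9857) → world pose (-0.1255, -0.5795, -1.2214)
step 4: ξ=(vx,vy,ωz)=(0.0000, -0.0300, 0.0429), dt=1.0 → body Δ=(0.0006, -0.0300, 0.0429) → world pose (-0.1535, -0.5904, -1.1786)
step 5: ξ=(vx,vy,ωz)=(-0.1275, -0.1125, 0.4071), dt=1.2 → body Δ=(-0.1147, -0.1663, 0.4886) → world pose (-0.3510, -0.5480, -0.6900)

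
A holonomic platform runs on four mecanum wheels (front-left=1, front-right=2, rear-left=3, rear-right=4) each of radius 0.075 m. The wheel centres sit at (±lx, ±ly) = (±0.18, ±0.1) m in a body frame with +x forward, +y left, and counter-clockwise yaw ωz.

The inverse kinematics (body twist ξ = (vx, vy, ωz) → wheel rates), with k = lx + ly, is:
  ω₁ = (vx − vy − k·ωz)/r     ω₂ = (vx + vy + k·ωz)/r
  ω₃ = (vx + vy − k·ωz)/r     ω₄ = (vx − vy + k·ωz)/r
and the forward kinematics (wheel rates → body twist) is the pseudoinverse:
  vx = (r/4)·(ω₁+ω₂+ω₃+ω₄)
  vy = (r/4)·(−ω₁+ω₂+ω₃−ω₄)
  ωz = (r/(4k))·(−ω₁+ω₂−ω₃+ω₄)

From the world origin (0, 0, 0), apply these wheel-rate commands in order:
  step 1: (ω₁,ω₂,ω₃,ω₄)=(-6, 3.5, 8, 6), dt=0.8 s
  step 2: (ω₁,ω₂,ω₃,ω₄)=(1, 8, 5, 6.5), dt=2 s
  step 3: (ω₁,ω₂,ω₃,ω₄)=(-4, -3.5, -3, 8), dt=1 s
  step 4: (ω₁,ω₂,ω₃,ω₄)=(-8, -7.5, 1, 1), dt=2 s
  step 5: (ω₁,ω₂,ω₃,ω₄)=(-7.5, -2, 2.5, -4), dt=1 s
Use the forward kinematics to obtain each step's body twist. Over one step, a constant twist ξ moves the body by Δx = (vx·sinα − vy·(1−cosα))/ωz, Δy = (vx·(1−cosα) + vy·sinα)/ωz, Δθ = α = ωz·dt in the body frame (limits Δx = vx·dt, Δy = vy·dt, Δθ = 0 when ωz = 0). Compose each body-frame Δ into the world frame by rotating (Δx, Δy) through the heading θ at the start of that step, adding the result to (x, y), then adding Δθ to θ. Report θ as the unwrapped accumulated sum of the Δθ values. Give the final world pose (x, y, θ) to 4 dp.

(0.9023, 0.2568, 2.3103)

step 1: ξ=(vx,vy,ωz)=(0.2156, 0.2156, 0.5022), dt=0.8 → body Δ=(0.1337, 0.2021, 0.4018) → world pose (0.1337, 0.2021, 0.4018)
step 2: ξ=(vx,vy,ωz)=(0.3844, 0.1031, 0.5692), dt=2.0 → body Δ=(0.5079, 0.5568, 1.1384) → world pose (0.3834, 0.9132, 1.5402)
step 3: ξ=(vx,vy,ωz)=(-0.0469, -0.1969, 0.7701), dt=1.0 → body Δ=(0.0298, -0.1952, 0.7701) → world pose (0.5794, 0.9369, 2.3103)
step 4: ξ=(vx,vy,ωz)=(-0.2531, 0.0094, 0.0335), dt=2.0 → body Δ=(-0.5065, 0.0018, 0.0670) → world pose (0.9194, 0.5615, 2.3772)
step 5: ξ=(vx,vy,ωz)=(-0.2062, 0.2250, -0.0670), dt=1.0 → body Δ=(-0.1986, 0.2317, -0.0670) → world pose (0.9023, 0.2568, 2.3103)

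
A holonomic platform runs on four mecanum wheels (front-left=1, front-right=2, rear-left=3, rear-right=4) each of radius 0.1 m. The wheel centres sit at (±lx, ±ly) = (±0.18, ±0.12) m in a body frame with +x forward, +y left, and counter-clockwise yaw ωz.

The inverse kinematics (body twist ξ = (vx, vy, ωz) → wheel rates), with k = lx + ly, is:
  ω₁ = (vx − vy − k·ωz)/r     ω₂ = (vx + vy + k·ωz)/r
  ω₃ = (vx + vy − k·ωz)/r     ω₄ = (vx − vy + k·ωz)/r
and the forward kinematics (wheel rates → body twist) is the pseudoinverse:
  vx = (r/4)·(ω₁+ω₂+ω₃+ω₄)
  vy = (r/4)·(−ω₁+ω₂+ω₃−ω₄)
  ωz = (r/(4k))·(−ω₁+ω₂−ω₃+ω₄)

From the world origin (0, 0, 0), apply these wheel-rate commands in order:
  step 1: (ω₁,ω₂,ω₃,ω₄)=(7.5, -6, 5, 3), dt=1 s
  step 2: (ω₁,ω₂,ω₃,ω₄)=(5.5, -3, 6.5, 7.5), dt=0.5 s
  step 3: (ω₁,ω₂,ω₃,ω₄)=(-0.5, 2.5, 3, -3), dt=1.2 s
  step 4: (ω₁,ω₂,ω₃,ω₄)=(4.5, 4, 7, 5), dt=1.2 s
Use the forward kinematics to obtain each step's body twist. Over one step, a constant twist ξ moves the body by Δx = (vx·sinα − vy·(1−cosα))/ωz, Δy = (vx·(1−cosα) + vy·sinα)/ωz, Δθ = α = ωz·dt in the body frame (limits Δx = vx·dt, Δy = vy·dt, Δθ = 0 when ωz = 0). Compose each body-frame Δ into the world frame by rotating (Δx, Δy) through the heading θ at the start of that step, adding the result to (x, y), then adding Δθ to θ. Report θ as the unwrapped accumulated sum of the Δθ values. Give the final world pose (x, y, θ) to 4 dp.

(-0.0543, -1.2433, -2.1542)

step 1: ξ=(vx,vy,ωz)=(0.2375, -0.2875, -1.2917), dt=1.0 → body Δ=(0.0155, -0.3472, -1.2917) → world pose (0.0155, -0.3472, -1.2917)
step 2: ξ=(vx,vy,ωz)=(0.4125, -0.2375, -0.6250), dt=0.5 → body Δ=(0.1845, -0.1488, -0.3125) → world pose (-0.0767, -0.5655, -1.6042)
step 3: ξ=(vx,vy,ωz)=(0.0500, 0.2250, -0.2500), dt=1.2 → body Δ=(0.0993, 0.2570, -0.3000) → world pose (0.1769, -0.6734, -1.9042)
step 4: ξ=(vx,vy,ωz)=(0.5125, 0.0375, -0.2083), dt=1.2 → body Δ=(0.6142, -0.0319, -0.2500) → world pose (-0.0543, -1.2433, -2.1542)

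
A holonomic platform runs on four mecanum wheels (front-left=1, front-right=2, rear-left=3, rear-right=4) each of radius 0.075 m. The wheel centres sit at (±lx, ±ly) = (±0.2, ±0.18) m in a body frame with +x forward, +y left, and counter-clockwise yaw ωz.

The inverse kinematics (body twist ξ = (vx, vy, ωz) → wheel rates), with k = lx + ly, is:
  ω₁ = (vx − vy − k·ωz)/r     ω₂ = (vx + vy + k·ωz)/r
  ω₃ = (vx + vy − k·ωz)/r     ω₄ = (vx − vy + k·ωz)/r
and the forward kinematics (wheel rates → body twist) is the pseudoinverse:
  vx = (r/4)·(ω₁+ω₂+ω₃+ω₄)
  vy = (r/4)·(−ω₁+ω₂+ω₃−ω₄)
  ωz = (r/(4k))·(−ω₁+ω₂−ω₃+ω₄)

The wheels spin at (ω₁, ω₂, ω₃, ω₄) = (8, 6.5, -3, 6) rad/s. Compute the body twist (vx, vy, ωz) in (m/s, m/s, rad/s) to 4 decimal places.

k = lx + ly = 0.2 + 0.18 = 0.3800
ω₁+ω₂+ω₃+ω₄ = 17.5000  →  vx = (0.075/4)·17.5000 = 0.3281
−ω₁+ω₂+ω₃−ω₄ = -10.5000  →  vy = (0.075/4)·-10.5000 = -0.1969
−ω₁+ω₂−ω₃+ω₄ = 7.5000  →  ωz = (0.075/1.5200)·7.5000 = 0.3701

(0.3281, -0.1969, 0.3701)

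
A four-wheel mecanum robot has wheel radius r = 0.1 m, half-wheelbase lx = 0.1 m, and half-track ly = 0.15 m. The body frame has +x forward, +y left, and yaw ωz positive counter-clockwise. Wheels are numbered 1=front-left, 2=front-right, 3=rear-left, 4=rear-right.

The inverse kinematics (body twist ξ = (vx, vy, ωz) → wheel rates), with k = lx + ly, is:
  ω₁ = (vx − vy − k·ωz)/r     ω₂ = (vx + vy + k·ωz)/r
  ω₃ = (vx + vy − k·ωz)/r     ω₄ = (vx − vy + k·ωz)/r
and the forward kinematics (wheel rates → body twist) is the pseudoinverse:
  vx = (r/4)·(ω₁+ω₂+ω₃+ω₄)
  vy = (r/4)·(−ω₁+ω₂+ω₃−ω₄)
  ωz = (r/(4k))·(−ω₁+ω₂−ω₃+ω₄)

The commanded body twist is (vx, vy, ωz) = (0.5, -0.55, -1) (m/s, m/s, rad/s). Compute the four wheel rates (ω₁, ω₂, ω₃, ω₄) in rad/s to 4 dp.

k = lx + ly = 0.1 + 0.15 = 0.2500;  k·ωz = 0.2500·-1 = -0.2500
ω₁ (FL) = (vx − vy − k·ωz)/r = 1.3000/0.1 = 13.0000
ω₂ (FR) = (vx + vy + k·ωz)/r = -0.3000/0.1 = -3.0000
ω₃ (RL) = (vx + vy − k·ωz)/r = 0.2000/0.1 = 2.0000
ω₄ (RR) = (vx − vy + k·ωz)/r = 0.8000/0.1 = 8.0000

(13.0000, -3.0000, 2.0000, 8.0000)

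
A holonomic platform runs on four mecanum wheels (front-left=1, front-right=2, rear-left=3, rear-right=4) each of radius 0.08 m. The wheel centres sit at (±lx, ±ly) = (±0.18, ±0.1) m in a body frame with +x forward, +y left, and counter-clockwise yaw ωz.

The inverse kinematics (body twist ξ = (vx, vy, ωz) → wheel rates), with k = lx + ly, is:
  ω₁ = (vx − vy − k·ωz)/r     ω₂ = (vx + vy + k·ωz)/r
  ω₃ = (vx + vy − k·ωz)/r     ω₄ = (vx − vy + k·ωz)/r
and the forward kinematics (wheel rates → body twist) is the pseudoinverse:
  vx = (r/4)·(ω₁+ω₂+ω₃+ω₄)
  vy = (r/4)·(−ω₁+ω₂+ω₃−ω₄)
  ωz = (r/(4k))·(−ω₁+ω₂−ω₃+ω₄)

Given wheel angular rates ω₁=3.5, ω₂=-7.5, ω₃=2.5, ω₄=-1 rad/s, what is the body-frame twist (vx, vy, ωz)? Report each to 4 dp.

(-0.0500, -0.1500, -1.0357)

k = lx + ly = 0.18 + 0.1 = 0.2800
ω₁+ω₂+ω₃+ω₄ = -2.5000  →  vx = (0.08/4)·-2.5000 = -0.0500
−ω₁+ω₂+ω₃−ω₄ = -7.5000  →  vy = (0.08/4)·-7.5000 = -0.1500
−ω₁+ω₂−ω₃+ω₄ = -14.5000  →  ωz = (0.08/1.1200)·-14.5000 = -1.0357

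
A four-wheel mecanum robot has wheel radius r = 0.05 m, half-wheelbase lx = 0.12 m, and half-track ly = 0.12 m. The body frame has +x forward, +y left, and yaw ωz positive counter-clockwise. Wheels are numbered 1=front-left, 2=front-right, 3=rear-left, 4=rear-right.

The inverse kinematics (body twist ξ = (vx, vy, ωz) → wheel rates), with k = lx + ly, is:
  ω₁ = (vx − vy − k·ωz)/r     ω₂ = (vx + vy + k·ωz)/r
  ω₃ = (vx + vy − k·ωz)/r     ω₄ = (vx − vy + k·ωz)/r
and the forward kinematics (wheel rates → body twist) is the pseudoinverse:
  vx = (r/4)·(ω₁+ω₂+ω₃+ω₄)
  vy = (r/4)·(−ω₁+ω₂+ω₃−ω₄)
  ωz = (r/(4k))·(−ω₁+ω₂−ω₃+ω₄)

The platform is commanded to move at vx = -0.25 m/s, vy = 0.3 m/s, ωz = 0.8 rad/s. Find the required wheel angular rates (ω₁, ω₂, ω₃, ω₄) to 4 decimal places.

k = lx + ly = 0.12 + 0.12 = 0.2400;  k·ωz = 0.2400·0.8 = 0.1920
ω₁ (FL) = (vx − vy − k·ωz)/r = -0.7420/0.05 = -14.8400
ω₂ (FR) = (vx + vy + k·ωz)/r = 0.2420/0.05 = 4.8400
ω₃ (RL) = (vx + vy − k·ωz)/r = -0.1420/0.05 = -2.8400
ω₄ (RR) = (vx − vy + k·ωz)/r = -0.3580/0.05 = -7.1600

(-14.8400, 4.8400, -2.8400, -7.1600)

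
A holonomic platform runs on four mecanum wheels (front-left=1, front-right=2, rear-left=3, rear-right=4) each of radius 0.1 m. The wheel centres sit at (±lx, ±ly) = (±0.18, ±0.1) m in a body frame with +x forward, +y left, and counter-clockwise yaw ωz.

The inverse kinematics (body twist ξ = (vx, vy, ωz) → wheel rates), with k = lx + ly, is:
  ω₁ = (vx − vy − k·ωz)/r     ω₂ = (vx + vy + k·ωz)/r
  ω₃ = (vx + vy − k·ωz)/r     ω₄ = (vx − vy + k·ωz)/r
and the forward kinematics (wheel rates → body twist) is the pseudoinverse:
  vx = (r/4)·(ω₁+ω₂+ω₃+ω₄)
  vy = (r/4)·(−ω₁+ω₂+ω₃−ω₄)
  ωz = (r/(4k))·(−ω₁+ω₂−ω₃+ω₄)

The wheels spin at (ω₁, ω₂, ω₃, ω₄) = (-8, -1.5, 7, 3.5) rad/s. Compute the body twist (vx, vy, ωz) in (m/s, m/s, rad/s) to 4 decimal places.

(0.0250, 0.2500, 0.2679)

k = lx + ly = 0.18 + 0.1 = 0.2800
ω₁+ω₂+ω₃+ω₄ = 1.0000  →  vx = (0.1/4)·1.0000 = 0.0250
−ω₁+ω₂+ω₃−ω₄ = 10.0000  →  vy = (0.1/4)·10.0000 = 0.2500
−ω₁+ω₂−ω₃+ω₄ = 3.0000  →  ωz = (0.1/1.1200)·3.0000 = 0.2679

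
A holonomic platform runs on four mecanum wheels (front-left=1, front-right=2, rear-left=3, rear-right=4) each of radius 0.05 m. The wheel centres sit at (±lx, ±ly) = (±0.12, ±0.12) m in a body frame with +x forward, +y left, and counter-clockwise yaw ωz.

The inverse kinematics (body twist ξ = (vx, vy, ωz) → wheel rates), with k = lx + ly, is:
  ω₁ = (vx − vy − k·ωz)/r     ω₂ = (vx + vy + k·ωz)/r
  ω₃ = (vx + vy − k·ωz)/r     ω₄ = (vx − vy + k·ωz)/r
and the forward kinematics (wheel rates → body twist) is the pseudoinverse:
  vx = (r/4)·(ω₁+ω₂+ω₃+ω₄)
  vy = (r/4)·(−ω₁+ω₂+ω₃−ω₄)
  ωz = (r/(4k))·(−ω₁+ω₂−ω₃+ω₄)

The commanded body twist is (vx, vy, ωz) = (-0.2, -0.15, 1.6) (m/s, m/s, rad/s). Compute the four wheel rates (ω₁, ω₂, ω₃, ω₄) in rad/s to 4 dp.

k = lx + ly = 0.12 + 0.12 = 0.2400;  k·ωz = 0.2400·1.6 = 0.3840
ω₁ (FL) = (vx − vy − k·ωz)/r = -0.4340/0.05 = -8.6800
ω₂ (FR) = (vx + vy + k·ωz)/r = 0.0340/0.05 = 0.6800
ω₃ (RL) = (vx + vy − k·ωz)/r = -0.7340/0.05 = -14.6800
ω₄ (RR) = (vx − vy + k·ωz)/r = 0.3340/0.05 = 6.6800

(-8.6800, 0.6800, -14.6800, 6.6800)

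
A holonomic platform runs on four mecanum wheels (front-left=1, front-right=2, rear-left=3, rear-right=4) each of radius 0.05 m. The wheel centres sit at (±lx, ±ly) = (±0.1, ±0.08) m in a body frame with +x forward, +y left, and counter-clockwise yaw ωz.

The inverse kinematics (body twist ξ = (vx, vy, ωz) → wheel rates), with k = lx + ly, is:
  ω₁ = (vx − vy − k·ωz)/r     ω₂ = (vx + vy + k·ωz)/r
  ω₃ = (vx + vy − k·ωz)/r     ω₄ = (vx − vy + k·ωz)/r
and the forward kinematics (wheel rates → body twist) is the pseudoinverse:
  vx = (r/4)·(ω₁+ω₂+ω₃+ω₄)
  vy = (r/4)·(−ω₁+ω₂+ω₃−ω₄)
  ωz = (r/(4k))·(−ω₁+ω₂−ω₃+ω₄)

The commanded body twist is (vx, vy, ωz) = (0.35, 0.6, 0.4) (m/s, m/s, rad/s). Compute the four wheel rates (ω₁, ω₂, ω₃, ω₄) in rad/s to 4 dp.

k = lx + ly = 0.1 + 0.08 = 0.1800;  k·ωz = 0.1800·0.4 = 0.0720
ω₁ (FL) = (vx − vy − k·ωz)/r = -0.3220/0.05 = -6.4400
ω₂ (FR) = (vx + vy + k·ωz)/r = 1.0220/0.05 = 20.4400
ω₃ (RL) = (vx + vy − k·ωz)/r = 0.8780/0.05 = 17.5600
ω₄ (RR) = (vx − vy + k·ωz)/r = -0.1780/0.05 = -3.5600

(-6.4400, 20.4400, 17.5600, -3.5600)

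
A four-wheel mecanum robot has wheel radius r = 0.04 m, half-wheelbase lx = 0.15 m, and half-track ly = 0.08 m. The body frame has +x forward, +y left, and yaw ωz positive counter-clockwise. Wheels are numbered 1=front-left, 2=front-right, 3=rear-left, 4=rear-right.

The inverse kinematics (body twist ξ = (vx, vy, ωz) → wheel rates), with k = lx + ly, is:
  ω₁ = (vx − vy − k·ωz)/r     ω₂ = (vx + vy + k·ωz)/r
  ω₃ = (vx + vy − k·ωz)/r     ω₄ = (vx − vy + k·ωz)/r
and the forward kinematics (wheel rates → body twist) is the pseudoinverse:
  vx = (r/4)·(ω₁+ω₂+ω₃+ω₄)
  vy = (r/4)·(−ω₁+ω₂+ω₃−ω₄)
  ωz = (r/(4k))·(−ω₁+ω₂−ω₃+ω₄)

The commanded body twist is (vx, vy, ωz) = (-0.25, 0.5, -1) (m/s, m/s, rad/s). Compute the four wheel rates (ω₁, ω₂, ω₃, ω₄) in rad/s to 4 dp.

(-13.0000, 0.5000, 12.0000, -24.5000)

k = lx + ly = 0.15 + 0.08 = 0.2300;  k·ωz = 0.2300·-1 = -0.2300
ω₁ (FL) = (vx − vy − k·ωz)/r = -0.5200/0.04 = -13.0000
ω₂ (FR) = (vx + vy + k·ωz)/r = 0.0200/0.04 = 0.5000
ω₃ (RL) = (vx + vy − k·ωz)/r = 0.4800/0.04 = 12.0000
ω₄ (RR) = (vx − vy + k·ωz)/r = -0.9800/0.04 = -24.5000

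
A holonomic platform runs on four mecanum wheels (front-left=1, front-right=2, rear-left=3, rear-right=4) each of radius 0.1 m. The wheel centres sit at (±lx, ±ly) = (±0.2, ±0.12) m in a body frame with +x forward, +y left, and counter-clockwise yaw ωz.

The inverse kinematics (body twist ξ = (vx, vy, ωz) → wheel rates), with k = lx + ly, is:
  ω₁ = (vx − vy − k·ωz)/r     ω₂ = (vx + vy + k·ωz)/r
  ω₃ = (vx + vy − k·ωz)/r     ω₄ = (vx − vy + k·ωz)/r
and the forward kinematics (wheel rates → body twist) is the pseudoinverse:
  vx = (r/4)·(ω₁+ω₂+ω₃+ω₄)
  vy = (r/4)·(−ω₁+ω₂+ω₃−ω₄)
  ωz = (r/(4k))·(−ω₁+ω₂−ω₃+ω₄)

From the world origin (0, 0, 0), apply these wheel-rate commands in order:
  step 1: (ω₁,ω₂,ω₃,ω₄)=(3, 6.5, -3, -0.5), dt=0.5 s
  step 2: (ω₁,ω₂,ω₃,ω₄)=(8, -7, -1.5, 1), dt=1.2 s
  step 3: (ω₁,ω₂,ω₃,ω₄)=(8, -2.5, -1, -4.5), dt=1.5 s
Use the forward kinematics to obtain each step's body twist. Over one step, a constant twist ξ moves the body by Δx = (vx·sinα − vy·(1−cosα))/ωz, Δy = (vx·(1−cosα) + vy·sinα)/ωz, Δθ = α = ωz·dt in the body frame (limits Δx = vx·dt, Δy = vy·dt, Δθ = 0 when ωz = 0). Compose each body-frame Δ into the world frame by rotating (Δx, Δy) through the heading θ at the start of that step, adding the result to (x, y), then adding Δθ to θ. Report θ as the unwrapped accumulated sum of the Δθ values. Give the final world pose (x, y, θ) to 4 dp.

(-0.3144, -0.4054, -2.5781)

step 1: ξ=(vx,vy,ωz)=(0.1500, 0.0250, 0.4688), dt=0.5 → body Δ=(0.0729, 0.0211, 0.2344) → world pose (0.0729, 0.0211, 0.2344)
step 2: ξ=(vx,vy,ωz)=(0.0125, -0.4375, -0.9766), dt=1.2 → body Δ=(-0.2622, -0.4207, -1.1719) → world pose (-0.0845, -0.4489, -0.9375)
step 3: ξ=(vx,vy,ωz)=(0.0000, -0.1750, -1.0938), dt=1.5 → body Δ=(-0.1712, -0.1596, -1.6406) → world pose (-0.3144, -0.4054, -2.5781)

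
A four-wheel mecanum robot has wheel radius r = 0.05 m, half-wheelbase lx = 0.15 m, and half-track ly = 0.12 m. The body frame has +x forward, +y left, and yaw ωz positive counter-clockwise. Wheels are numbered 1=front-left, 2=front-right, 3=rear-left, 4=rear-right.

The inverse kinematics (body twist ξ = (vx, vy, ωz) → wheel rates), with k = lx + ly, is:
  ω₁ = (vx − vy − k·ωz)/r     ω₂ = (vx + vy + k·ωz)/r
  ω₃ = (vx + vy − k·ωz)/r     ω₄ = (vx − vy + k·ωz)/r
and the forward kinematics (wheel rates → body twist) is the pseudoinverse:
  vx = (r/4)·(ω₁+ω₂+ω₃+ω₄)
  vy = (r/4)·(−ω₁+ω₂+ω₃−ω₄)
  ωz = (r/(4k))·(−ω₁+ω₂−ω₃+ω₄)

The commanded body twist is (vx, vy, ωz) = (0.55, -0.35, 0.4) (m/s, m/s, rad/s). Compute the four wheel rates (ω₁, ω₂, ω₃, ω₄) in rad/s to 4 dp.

(15.8400, 6.1600, 1.8400, 20.1600)

k = lx + ly = 0.15 + 0.12 = 0.2700;  k·ωz = 0.2700·0.4 = 0.1080
ω₁ (FL) = (vx − vy − k·ωz)/r = 0.7920/0.05 = 15.8400
ω₂ (FR) = (vx + vy + k·ωz)/r = 0.3080/0.05 = 6.1600
ω₃ (RL) = (vx + vy − k·ωz)/r = 0.0920/0.05 = 1.8400
ω₄ (RR) = (vx − vy + k·ωz)/r = 1.0080/0.05 = 20.1600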